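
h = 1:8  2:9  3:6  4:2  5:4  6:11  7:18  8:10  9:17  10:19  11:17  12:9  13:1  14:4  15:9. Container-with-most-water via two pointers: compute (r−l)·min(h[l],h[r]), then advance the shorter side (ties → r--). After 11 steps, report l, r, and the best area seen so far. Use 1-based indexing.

l=7, r=10, best area=117

l=1 r=15: min(8,9)*14=112 best=112 *, l++
l=2 r=15: min(9,9)*13=117 best=117 *, r--
l=2 r=14: min(9,4)*12=48 best=117, r--
l=2 r=13: min(9,1)*11=11 best=117, r--
l=2 r=12: min(9,9)*10=90 best=117, r--
l=2 r=11: min(9,17)*9=81 best=117, l++
l=3 r=11: min(6,17)*8=48 best=117, l++
l=4 r=11: min(2,17)*7=14 best=117, l++
l=5 r=11: min(4,17)*6=24 best=117, l++
l=6 r=11: min(11,17)*5=55 best=117, l++
l=7 r=11: min(18,17)*4=68 best=117, r--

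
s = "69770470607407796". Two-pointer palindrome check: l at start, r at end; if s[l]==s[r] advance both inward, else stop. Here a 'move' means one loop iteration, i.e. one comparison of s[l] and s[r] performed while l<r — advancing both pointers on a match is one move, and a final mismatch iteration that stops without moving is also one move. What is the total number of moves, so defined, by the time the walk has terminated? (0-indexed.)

8 moves

l=0 r=16: '6'=='6', l++,r--
l=1 r=15: '9'=='9', l++,r--
l=2 r=14: '7'=='7', l++,r--
l=3 r=13: '7'=='7', l++,r--
l=4 r=12: '0'=='0', l++,r--
l=5 r=11: '4'=='4', l++,r--
l=6 r=10: '7'=='7', l++,r--
l=7 r=9: '0'=='0', l++,r--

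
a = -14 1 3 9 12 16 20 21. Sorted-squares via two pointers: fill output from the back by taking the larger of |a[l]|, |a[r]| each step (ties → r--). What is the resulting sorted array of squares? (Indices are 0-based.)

[1, 9, 81, 144, 196, 256, 400, 441]

l=0 r=7: |-14|<=|21| out[7]=441, r--
l=0 r=6: |-14|<=|20| out[6]=400, r--
l=0 r=5: |-14|<=|16| out[5]=256, r--
l=0 r=4: |-14|>|12| out[4]=196, l++
l=1 r=4: |1|<=|12| out[3]=144, r--
l=1 r=3: |1|<=|9| out[2]=81, r--
l=1 r=2: |1|<=|3| out[1]=9, r--
l=1 r=1: |1|<=|1| out[0]=1, r--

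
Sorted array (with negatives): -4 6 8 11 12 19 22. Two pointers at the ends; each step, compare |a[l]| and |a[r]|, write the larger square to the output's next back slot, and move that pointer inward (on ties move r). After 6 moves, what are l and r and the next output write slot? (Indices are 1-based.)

l=1 r=7: |-4|<=|22| out[7]=484, r--
l=1 r=6: |-4|<=|19| out[6]=361, r--
l=1 r=5: |-4|<=|12| out[5]=144, r--
l=1 r=4: |-4|<=|11| out[4]=121, r--
l=1 r=3: |-4|<=|8| out[3]=64, r--
l=1 r=2: |-4|<=|6| out[2]=36, r--

l=1, r=1, next write slot=1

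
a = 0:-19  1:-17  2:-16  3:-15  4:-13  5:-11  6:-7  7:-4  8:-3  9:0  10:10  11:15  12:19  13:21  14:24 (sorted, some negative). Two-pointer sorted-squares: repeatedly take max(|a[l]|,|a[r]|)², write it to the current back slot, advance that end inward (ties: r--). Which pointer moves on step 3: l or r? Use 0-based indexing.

[0,14] |-19|<=|24| out[14]=576 → r--
[0,13] |-19|<=|21| out[13]=441 → r--
[0,12] |-19|<=|19| out[12]=361 → r--

r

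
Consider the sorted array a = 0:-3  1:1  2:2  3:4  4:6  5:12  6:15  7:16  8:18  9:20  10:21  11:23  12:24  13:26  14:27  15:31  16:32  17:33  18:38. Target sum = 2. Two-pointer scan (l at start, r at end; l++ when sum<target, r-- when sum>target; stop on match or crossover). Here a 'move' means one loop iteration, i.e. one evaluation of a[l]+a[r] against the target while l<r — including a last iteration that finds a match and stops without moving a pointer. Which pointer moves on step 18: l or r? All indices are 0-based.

r

l=0 r=18: -3+38=35 >2, r--
l=0 r=17: -3+33=30 >2, r--
l=0 r=16: -3+32=29 >2, r--
l=0 r=15: -3+31=28 >2, r--
l=0 r=14: -3+27=24 >2, r--
l=0 r=13: -3+26=23 >2, r--
l=0 r=12: -3+24=21 >2, r--
l=0 r=11: -3+23=20 >2, r--
l=0 r=10: -3+21=18 >2, r--
l=0 r=9: -3+20=17 >2, r--
l=0 r=8: -3+18=15 >2, r--
l=0 r=7: -3+16=13 >2, r--
l=0 r=6: -3+15=12 >2, r--
l=0 r=5: -3+12=9 >2, r--
l=0 r=4: -3+6=3 >2, r--
l=0 r=3: -3+4=1 <2, l++
l=1 r=3: 1+4=5 >2, r--
l=1 r=2: 1+2=3 >2, r--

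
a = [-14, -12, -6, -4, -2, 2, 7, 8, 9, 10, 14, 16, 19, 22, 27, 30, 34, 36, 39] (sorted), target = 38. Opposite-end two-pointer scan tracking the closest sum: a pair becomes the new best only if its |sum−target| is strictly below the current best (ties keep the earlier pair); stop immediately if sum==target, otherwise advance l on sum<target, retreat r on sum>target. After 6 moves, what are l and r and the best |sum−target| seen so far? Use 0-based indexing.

l=5, r=17, best |Δ|=1

l=0 r=18: -14+39=25 d=13 *, l++
l=1 r=18: -12+39=27 d=11 *, l++
l=2 r=18: -6+39=33 d=5 *, l++
l=3 r=18: -4+39=35 d=3 *, l++
l=4 r=18: -2+39=37 d=1 *, l++
l=5 r=18: 2+39=41 d=3, r--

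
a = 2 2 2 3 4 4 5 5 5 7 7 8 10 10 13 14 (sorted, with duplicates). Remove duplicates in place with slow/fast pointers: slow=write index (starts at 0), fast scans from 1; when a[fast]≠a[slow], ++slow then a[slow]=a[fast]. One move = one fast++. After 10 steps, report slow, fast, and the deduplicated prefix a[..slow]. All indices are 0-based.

slow=0 fast=1: a[fast]=2=a[slow] dup, fast++
slow=0 fast=2: a[fast]=2=a[slow] dup, fast++
slow=0 fast=3: a[fast]=3≠a[slow]=2 write a[1]=3, slow++,fast++
slow=1 fast=4: a[fast]=4≠a[slow]=3 write a[2]=4, slow++,fast++
slow=2 fast=5: a[fast]=4=a[slow] dup, fast++
slow=2 fast=6: a[fast]=5≠a[slow]=4 write a[3]=5, slow++,fast++
slow=3 fast=7: a[fast]=5=a[slow] dup, fast++
slow=3 fast=8: a[fast]=5=a[slow] dup, fast++
slow=3 fast=9: a[fast]=7≠a[slow]=5 write a[4]=7, slow++,fast++
slow=4 fast=10: a[fast]=7=a[slow] dup, fast++

slow=4, fast=11, prefix=[2, 3, 4, 5, 7]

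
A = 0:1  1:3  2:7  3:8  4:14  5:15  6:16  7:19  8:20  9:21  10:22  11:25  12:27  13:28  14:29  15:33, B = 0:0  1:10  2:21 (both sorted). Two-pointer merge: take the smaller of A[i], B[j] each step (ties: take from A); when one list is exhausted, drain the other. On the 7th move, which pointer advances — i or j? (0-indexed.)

i

[i=0,j=0] A[i]=1>B[j]=0 take 0 → j++
[i=0,j=1] A[i]=1<=B[j]=10 take 1 → i++
[i=1,j=1] A[i]=3<=B[j]=10 take 3 → i++
[i=2,j=1] A[i]=7<=B[j]=10 take 7 → i++
[i=3,j=1] A[i]=8<=B[j]=10 take 8 → i++
[i=4,j=1] A[i]=14>B[j]=10 take 10 → j++
[i=4,j=2] A[i]=14<=B[j]=21 take 14 → i++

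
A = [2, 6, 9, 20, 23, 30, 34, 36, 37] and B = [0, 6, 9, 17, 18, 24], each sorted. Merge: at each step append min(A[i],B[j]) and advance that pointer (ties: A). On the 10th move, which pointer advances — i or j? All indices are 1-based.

i=1 j=1: A[i]=2>B[j]=0 take 0, j++
i=1 j=2: A[i]=2<=B[j]=6 take 2, i++
i=2 j=2: A[i]=6<=B[j]=6 take 6, i++
i=3 j=2: A[i]=9>B[j]=6 take 6, j++
i=3 j=3: A[i]=9<=B[j]=9 take 9, i++
i=4 j=3: A[i]=20>B[j]=9 take 9, j++
i=4 j=4: A[i]=20>B[j]=17 take 17, j++
i=4 j=5: A[i]=20>B[j]=18 take 18, j++
i=4 j=6: A[i]=20<=B[j]=24 take 20, i++
i=5 j=6: A[i]=23<=B[j]=24 take 23, i++

i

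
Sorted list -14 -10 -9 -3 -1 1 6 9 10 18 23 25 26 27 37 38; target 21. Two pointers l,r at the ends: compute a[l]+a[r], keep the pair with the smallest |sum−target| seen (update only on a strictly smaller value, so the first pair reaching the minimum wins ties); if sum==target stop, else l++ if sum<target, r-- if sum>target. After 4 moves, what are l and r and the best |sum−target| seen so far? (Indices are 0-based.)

l=2, r=13, best |Δ|=2

[0,15] -14+38=24 d=3 * → r--
[0,14] -14+37=23 d=2 * → r--
[0,13] -14+27=13 d=8 → l++
[1,13] -10+27=17 d=4 → l++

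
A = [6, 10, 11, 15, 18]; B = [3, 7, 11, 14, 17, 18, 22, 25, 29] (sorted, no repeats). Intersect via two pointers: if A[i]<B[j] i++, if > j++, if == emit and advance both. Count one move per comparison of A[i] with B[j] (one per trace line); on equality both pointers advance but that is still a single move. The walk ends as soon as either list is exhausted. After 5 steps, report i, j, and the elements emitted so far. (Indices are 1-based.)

[i=1,j=1] 6>3 → j++
[i=1,j=2] 6<7 → i++
[i=2,j=2] 10>7 → j++
[i=2,j=3] 10<11 → i++
[i=3,j=3] 11==11 emit → i++,j++

i=4, j=4, emitted=[11]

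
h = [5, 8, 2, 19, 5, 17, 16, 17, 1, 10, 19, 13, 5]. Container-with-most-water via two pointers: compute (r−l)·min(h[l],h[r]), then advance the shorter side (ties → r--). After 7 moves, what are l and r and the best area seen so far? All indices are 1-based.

l=1 r=13: min(5,5)*12=60 best=60 *, r--
l=1 r=12: min(5,13)*11=55 best=60, l++
l=2 r=12: min(8,13)*10=80 best=80 *, l++
l=3 r=12: min(2,13)*9=18 best=80, l++
l=4 r=12: min(19,13)*8=104 best=104 *, r--
l=4 r=11: min(19,19)*7=133 best=133 *, r--
l=4 r=10: min(19,10)*6=60 best=133, r--

l=4, r=9, best area=133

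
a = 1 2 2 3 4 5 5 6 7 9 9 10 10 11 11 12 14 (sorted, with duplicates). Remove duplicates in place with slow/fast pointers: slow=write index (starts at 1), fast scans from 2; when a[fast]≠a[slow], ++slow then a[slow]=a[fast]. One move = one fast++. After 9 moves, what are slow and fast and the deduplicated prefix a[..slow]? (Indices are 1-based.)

(s=1,f=2) a[fast]=2≠a[slow]=1 write a[2]=2 → slow++,fast++
(s=2,f=3) a[fast]=2=a[slow] dup → fast++
(s=2,f=4) a[fast]=3≠a[slow]=2 write a[3]=3 → slow++,fast++
(s=3,f=5) a[fast]=4≠a[slow]=3 write a[4]=4 → slow++,fast++
(s=4,f=6) a[fast]=5≠a[slow]=4 write a[5]=5 → slow++,fast++
(s=5,f=7) a[fast]=5=a[slow] dup → fast++
(s=5,f=8) a[fast]=6≠a[slow]=5 write a[6]=6 → slow++,fast++
(s=6,f=9) a[fast]=7≠a[slow]=6 write a[7]=7 → slow++,fast++
(s=7,f=10) a[fast]=9≠a[slow]=7 write a[8]=9 → slow++,fast++

slow=8, fast=11, prefix=[1, 2, 3, 4, 5, 6, 7, 9]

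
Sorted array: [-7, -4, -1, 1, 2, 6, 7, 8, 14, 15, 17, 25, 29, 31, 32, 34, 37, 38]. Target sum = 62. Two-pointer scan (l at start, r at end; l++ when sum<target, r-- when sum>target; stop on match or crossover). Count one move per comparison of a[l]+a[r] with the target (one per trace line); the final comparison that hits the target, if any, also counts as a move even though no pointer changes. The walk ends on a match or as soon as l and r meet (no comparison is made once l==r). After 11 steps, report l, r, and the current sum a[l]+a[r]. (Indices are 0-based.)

l=11, r=17, sum=63

[0,17] -7+38=31 <62 → l++
[1,17] -4+38=34 <62 → l++
[2,17] -1+38=37 <62 → l++
[3,17] 1+38=39 <62 → l++
[4,17] 2+38=40 <62 → l++
[5,17] 6+38=44 <62 → l++
[6,17] 7+38=45 <62 → l++
[7,17] 8+38=46 <62 → l++
[8,17] 14+38=52 <62 → l++
[9,17] 15+38=53 <62 → l++
[10,17] 17+38=55 <62 → l++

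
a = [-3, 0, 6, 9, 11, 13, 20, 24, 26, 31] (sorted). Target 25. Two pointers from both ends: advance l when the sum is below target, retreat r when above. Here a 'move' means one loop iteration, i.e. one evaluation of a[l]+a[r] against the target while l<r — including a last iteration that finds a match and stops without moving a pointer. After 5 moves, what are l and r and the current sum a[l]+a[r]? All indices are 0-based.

[0,9] -3+31=28 >25 → r--
[0,8] -3+26=23 <25 → l++
[1,8] 0+26=26 >25 → r--
[1,7] 0+24=24 <25 → l++
[2,7] 6+24=30 >25 → r--

l=2, r=6, sum=26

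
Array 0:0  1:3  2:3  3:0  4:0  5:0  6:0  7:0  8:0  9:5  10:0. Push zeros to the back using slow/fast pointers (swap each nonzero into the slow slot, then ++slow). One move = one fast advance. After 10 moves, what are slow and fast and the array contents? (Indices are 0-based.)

(s=0,f=0) a[fast]=0 → fast++
(s=0,f=1) a[fast]=3≠0 swap→a[0]=3 → slow++,fast++
(s=1,f=2) a[fast]=3≠0 swap→a[1]=3 → slow++,fast++
(s=2,f=3) a[fast]=0 → fast++
(s=2,f=4) a[fast]=0 → fast++
(s=2,f=5) a[fast]=0 → fast++
(s=2,f=6) a[fast]=0 → fast++
(s=2,f=7) a[fast]=0 → fast++
(s=2,f=8) a[fast]=0 → fast++
(s=2,f=9) a[fast]=5≠0 swap→a[2]=5 → slow++,fast++

slow=3, fast=10, a=[3, 3, 5, 0, 0, 0, 0, 0, 0, 0, 0]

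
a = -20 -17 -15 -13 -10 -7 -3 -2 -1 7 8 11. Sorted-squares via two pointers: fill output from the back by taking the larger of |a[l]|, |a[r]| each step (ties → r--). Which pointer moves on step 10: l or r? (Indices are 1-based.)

l

l=1 r=12: |-20|>|11| out[12]=400, l++
l=2 r=12: |-17|>|11| out[11]=289, l++
l=3 r=12: |-15|>|11| out[10]=225, l++
l=4 r=12: |-13|>|11| out[9]=169, l++
l=5 r=12: |-10|<=|11| out[8]=121, r--
l=5 r=11: |-10|>|8| out[7]=100, l++
l=6 r=11: |-7|<=|8| out[6]=64, r--
l=6 r=10: |-7|<=|7| out[5]=49, r--
l=6 r=9: |-7|>|-1| out[4]=49, l++
l=7 r=9: |-3|>|-1| out[3]=9, l++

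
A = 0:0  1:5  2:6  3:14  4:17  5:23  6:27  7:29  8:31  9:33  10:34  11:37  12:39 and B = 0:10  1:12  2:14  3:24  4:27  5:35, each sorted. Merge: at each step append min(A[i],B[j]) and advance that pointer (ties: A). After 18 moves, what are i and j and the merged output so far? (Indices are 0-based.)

i=12, j=6, merged so far=[0, 5, 6, 10, 12, 14, 14, 17, 23, 24, 27, 27, 29, 31, 33, 34, 35, 37]

i=0 j=0: A[i]=0<=B[j]=10 take 0, i++
i=1 j=0: A[i]=5<=B[j]=10 take 5, i++
i=2 j=0: A[i]=6<=B[j]=10 take 6, i++
i=3 j=0: A[i]=14>B[j]=10 take 10, j++
i=3 j=1: A[i]=14>B[j]=12 take 12, j++
i=3 j=2: A[i]=14<=B[j]=14 take 14, i++
i=4 j=2: A[i]=17>B[j]=14 take 14, j++
i=4 j=3: A[i]=17<=B[j]=24 take 17, i++
i=5 j=3: A[i]=23<=B[j]=24 take 23, i++
i=6 j=3: A[i]=27>B[j]=24 take 24, j++
i=6 j=4: A[i]=27<=B[j]=27 take 27, i++
i=7 j=4: A[i]=29>B[j]=27 take 27, j++
i=7 j=5: A[i]=29<=B[j]=35 take 29, i++
i=8 j=5: A[i]=31<=B[j]=35 take 31, i++
i=9 j=5: A[i]=33<=B[j]=35 take 33, i++
i=10 j=5: A[i]=34<=B[j]=35 take 34, i++
i=11 j=5: A[i]=37>B[j]=35 take 35, j++
i=11 j=6: B done, take A[i]=37, i++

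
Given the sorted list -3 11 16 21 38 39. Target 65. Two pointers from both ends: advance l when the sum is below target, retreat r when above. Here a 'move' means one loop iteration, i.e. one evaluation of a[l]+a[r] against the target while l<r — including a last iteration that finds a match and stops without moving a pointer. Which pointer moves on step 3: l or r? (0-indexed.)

l=0 r=5: -3+39=36 <65, l++
l=1 r=5: 11+39=50 <65, l++
l=2 r=5: 16+39=55 <65, l++

l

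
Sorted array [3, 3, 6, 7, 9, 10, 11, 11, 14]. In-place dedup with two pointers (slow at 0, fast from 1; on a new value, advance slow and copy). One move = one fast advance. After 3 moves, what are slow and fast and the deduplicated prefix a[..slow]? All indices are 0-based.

slow=2, fast=4, prefix=[3, 6, 7]

slow=0 fast=1: a[fast]=3=a[slow] dup, fast++
slow=0 fast=2: a[fast]=6≠a[slow]=3 write a[1]=6, slow++,fast++
slow=1 fast=3: a[fast]=7≠a[slow]=6 write a[2]=7, slow++,fast++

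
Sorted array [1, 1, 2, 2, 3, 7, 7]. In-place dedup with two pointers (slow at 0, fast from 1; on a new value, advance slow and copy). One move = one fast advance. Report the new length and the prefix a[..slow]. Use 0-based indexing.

length 4; prefix = [1, 2, 3, 7]

(s=0,f=1) a[fast]=1=a[slow] dup → fast++
(s=0,f=2) a[fast]=2≠a[slow]=1 write a[1]=2 → slow++,fast++
(s=1,f=3) a[fast]=2=a[slow] dup → fast++
(s=1,f=4) a[fast]=3≠a[slow]=2 write a[2]=3 → slow++,fast++
(s=2,f=5) a[fast]=7≠a[slow]=3 write a[3]=7 → slow++,fast++
(s=3,f=6) a[fast]=7=a[slow] dup → fast++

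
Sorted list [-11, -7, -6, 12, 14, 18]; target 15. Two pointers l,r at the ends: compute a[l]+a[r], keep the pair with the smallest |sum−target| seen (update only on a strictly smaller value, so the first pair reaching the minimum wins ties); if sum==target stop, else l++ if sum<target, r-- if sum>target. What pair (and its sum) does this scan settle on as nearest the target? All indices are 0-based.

l=0 r=5: -11+18=7 d=8 *, l++
l=1 r=5: -7+18=11 d=4 *, l++
l=2 r=5: -6+18=12 d=3 *, l++
l=3 r=5: 12+18=30 d=15, r--
l=3 r=4: 12+14=26 d=11, r--

pair (-6, 18) with sum 12 (|Δ|=3)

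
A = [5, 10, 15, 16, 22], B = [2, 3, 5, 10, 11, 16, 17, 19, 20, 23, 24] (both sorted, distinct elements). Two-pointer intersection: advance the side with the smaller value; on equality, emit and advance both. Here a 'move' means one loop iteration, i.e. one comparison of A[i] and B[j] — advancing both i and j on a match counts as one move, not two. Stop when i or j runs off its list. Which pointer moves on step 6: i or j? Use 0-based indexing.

i

[i=0,j=0] 5>2 → j++
[i=0,j=1] 5>3 → j++
[i=0,j=2] 5==5 emit → i++,j++
[i=1,j=3] 10==10 emit → i++,j++
[i=2,j=4] 15>11 → j++
[i=2,j=5] 15<16 → i++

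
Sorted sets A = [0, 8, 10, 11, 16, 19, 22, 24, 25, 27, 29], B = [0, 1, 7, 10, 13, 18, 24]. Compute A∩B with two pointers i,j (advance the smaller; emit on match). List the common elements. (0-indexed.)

[i=0,j=0] 0==0 emit → i++,j++
[i=1,j=1] 8>1 → j++
[i=1,j=2] 8>7 → j++
[i=1,j=3] 8<10 → i++
[i=2,j=3] 10==10 emit → i++,j++
[i=3,j=4] 11<13 → i++
[i=4,j=4] 16>13 → j++
[i=4,j=5] 16<18 → i++
[i=5,j=5] 19>18 → j++
[i=5,j=6] 19<24 → i++
[i=6,j=6] 22<24 → i++
[i=7,j=6] 24==24 emit → i++,j++

intersection = [0, 10, 24]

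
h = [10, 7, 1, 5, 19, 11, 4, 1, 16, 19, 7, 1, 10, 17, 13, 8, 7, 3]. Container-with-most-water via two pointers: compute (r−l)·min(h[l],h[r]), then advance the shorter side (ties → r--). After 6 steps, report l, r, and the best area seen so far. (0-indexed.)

l=3, r=14, best area=140

[0,17] min(10,3)*17=51 best=51 * → r--
[0,16] min(10,7)*16=112 best=112 * → r--
[0,15] min(10,8)*15=120 best=120 * → r--
[0,14] min(10,13)*14=140 best=140 * → l++
[1,14] min(7,13)*13=91 best=140 → l++
[2,14] min(1,13)*12=12 best=140 → l++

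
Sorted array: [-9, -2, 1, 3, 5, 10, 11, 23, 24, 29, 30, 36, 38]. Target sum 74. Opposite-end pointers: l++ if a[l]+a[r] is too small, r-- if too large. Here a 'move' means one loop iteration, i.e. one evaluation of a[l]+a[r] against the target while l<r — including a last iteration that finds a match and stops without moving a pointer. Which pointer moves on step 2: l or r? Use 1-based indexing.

l

[1,13] -9+38=29 <74 → l++
[2,13] -2+38=36 <74 → l++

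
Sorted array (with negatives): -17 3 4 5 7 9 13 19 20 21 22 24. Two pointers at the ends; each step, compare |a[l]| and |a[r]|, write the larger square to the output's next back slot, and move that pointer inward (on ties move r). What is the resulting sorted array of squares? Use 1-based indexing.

[1,12] |-17|<=|24| out[12]=576 → r--
[1,11] |-17|<=|22| out[11]=484 → r--
[1,10] |-17|<=|21| out[10]=441 → r--
[1,9] |-17|<=|20| out[9]=400 → r--
[1,8] |-17|<=|19| out[8]=361 → r--
[1,7] |-17|>|13| out[7]=289 → l++
[2,7] |3|<=|13| out[6]=169 → r--
[2,6] |3|<=|9| out[5]=81 → r--
[2,5] |3|<=|7| out[4]=49 → r--
[2,4] |3|<=|5| out[3]=25 → r--
[2,3] |3|<=|4| out[2]=16 → r--
[2,2] |3|<=|3| out[1]=9 → r--

[9, 16, 25, 49, 81, 169, 289, 361, 400, 441, 484, 576]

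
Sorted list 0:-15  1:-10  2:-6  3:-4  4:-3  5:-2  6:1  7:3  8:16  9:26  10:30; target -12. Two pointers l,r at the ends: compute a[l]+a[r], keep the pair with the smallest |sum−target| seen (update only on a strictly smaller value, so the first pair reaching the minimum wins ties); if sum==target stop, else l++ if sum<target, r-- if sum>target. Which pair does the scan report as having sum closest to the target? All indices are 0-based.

pair (-15, 3) with sum -12 (|Δ|=0)

l=0 r=10: -15+30=15 d=27 *, r--
l=0 r=9: -15+26=11 d=23 *, r--
l=0 r=8: -15+16=1 d=13 *, r--
l=0 r=7: -15+3=-12 d=0 *, stop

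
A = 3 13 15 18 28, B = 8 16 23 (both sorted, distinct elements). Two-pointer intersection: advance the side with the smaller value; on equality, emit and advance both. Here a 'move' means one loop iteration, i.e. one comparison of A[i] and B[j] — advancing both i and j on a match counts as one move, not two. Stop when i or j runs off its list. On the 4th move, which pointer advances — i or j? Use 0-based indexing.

i

[i=0,j=0] 3<8 → i++
[i=1,j=0] 13>8 → j++
[i=1,j=1] 13<16 → i++
[i=2,j=1] 15<16 → i++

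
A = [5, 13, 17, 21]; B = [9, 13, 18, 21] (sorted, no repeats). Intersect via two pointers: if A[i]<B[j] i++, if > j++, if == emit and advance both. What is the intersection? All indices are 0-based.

[i=0,j=0] 5<9 → i++
[i=1,j=0] 13>9 → j++
[i=1,j=1] 13==13 emit → i++,j++
[i=2,j=2] 17<18 → i++
[i=3,j=2] 21>18 → j++
[i=3,j=3] 21==21 emit → i++,j++

intersection = [13, 21]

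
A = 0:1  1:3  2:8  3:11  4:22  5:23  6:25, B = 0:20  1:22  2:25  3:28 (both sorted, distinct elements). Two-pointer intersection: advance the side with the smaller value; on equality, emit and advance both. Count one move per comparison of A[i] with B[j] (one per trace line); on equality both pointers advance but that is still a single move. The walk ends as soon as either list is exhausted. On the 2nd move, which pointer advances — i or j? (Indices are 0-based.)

[i=0,j=0] 1<20 → i++
[i=1,j=0] 3<20 → i++

i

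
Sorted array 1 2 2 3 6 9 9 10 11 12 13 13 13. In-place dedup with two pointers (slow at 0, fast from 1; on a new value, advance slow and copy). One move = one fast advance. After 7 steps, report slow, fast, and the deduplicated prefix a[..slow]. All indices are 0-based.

slow=0 fast=1: a[fast]=2≠a[slow]=1 write a[1]=2, slow++,fast++
slow=1 fast=2: a[fast]=2=a[slow] dup, fast++
slow=1 fast=3: a[fast]=3≠a[slow]=2 write a[2]=3, slow++,fast++
slow=2 fast=4: a[fast]=6≠a[slow]=3 write a[3]=6, slow++,fast++
slow=3 fast=5: a[fast]=9≠a[slow]=6 write a[4]=9, slow++,fast++
slow=4 fast=6: a[fast]=9=a[slow] dup, fast++
slow=4 fast=7: a[fast]=10≠a[slow]=9 write a[5]=10, slow++,fast++

slow=5, fast=8, prefix=[1, 2, 3, 6, 9, 10]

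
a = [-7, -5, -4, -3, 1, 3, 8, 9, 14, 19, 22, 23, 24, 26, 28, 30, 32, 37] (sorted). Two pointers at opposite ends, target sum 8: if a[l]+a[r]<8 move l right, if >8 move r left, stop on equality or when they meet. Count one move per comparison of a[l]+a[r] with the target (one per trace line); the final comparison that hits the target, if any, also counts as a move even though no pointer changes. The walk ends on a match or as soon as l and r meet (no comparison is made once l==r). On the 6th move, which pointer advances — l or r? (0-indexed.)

[0,17] -7+37=30 >8 → r--
[0,16] -7+32=25 >8 → r--
[0,15] -7+30=23 >8 → r--
[0,14] -7+28=21 >8 → r--
[0,13] -7+26=19 >8 → r--
[0,12] -7+24=17 >8 → r--

r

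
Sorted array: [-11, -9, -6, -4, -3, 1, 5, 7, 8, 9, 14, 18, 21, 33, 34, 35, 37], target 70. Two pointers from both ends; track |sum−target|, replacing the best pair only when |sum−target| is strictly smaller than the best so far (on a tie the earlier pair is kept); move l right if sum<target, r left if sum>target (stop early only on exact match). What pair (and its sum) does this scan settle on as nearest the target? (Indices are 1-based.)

pair (33, 37) with sum 70 (|Δ|=0)

[1,17] -11+37=26 d=44 * → l++
[2,17] -9+37=28 d=42 * → l++
[3,17] -6+37=31 d=39 * → l++
[4,17] -4+37=33 d=37 * → l++
[5,17] -3+37=34 d=36 * → l++
[6,17] 1+37=38 d=32 * → l++
[7,17] 5+37=42 d=28 * → l++
[8,17] 7+37=44 d=26 * → l++
[9,17] 8+37=45 d=25 * → l++
[10,17] 9+37=46 d=24 * → l++
[11,17] 14+37=51 d=19 * → l++
[12,17] 18+37=55 d=15 * → l++
[13,17] 21+37=58 d=12 * → l++
[14,17] 33+37=70 d=0 * → stop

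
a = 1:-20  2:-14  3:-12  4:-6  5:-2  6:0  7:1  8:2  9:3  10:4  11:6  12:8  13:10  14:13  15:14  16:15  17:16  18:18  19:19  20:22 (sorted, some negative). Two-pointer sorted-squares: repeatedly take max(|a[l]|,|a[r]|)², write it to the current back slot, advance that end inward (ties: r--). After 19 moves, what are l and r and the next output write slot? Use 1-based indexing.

l=1 r=20: |-20|<=|22| out[20]=484, r--
l=1 r=19: |-20|>|19| out[19]=400, l++
l=2 r=19: |-14|<=|19| out[18]=361, r--
l=2 r=18: |-14|<=|18| out[17]=324, r--
l=2 r=17: |-14|<=|16| out[16]=256, r--
l=2 r=16: |-14|<=|15| out[15]=225, r--
l=2 r=15: |-14|<=|14| out[14]=196, r--
l=2 r=14: |-14|>|13| out[13]=196, l++
l=3 r=14: |-12|<=|13| out[12]=169, r--
l=3 r=13: |-12|>|10| out[11]=144, l++
l=4 r=13: |-6|<=|10| out[10]=100, r--
l=4 r=12: |-6|<=|8| out[9]=64, r--
l=4 r=11: |-6|<=|6| out[8]=36, r--
l=4 r=10: |-6|>|4| out[7]=36, l++
l=5 r=10: |-2|<=|4| out[6]=16, r--
l=5 r=9: |-2|<=|3| out[5]=9, r--
l=5 r=8: |-2|<=|2| out[4]=4, r--
l=5 r=7: |-2|>|1| out[3]=4, l++
l=6 r=7: |0|<=|1| out[2]=1, r--

l=6, r=6, next write slot=1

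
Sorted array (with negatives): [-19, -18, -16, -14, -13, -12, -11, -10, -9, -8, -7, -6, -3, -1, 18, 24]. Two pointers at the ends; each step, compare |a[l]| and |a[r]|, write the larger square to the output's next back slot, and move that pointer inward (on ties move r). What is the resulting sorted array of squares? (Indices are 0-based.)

[1, 9, 36, 49, 64, 81, 100, 121, 144, 169, 196, 256, 324, 324, 361, 576]

[0,15] |-19|<=|24| out[15]=576 → r--
[0,14] |-19|>|18| out[14]=361 → l++
[1,14] |-18|<=|18| out[13]=324 → r--
[1,13] |-18|>|-1| out[12]=324 → l++
[2,13] |-16|>|-1| out[11]=256 → l++
[3,13] |-14|>|-1| out[10]=196 → l++
[4,13] |-13|>|-1| out[9]=169 → l++
[5,13] |-12|>|-1| out[8]=144 → l++
[6,13] |-11|>|-1| out[7]=121 → l++
[7,13] |-10|>|-1| out[6]=100 → l++
[8,13] |-9|>|-1| out[5]=81 → l++
[9,13] |-8|>|-1| out[4]=64 → l++
[10,13] |-7|>|-1| out[3]=49 → l++
[11,13] |-6|>|-1| out[2]=36 → l++
[12,13] |-3|>|-1| out[1]=9 → l++
[13,13] |-1|<=|-1| out[0]=1 → r--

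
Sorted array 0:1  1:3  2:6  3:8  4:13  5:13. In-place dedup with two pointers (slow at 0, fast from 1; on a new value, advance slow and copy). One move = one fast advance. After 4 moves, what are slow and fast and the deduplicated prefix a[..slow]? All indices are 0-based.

(s=0,f=1) a[fast]=3≠a[slow]=1 write a[1]=3 → slow++,fast++
(s=1,f=2) a[fast]=6≠a[slow]=3 write a[2]=6 → slow++,fast++
(s=2,f=3) a[fast]=8≠a[slow]=6 write a[3]=8 → slow++,fast++
(s=3,f=4) a[fast]=13≠a[slow]=8 write a[4]=13 → slow++,fast++

slow=4, fast=5, prefix=[1, 3, 6, 8, 13]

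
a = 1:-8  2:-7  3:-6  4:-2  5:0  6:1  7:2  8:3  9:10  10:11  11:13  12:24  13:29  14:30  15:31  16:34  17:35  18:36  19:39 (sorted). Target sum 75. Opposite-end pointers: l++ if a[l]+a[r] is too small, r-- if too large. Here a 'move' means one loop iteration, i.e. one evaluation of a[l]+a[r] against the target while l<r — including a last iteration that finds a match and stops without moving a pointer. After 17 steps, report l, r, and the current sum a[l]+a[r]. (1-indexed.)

[1,19] -8+39=31 <75 → l++
[2,19] -7+39=32 <75 → l++
[3,19] -6+39=33 <75 → l++
[4,19] -2+39=37 <75 → l++
[5,19] 0+39=39 <75 → l++
[6,19] 1+39=40 <75 → l++
[7,19] 2+39=41 <75 → l++
[8,19] 3+39=42 <75 → l++
[9,19] 10+39=49 <75 → l++
[10,19] 11+39=50 <75 → l++
[11,19] 13+39=52 <75 → l++
[12,19] 24+39=63 <75 → l++
[13,19] 29+39=68 <75 → l++
[14,19] 30+39=69 <75 → l++
[15,19] 31+39=70 <75 → l++
[16,19] 34+39=73 <75 → l++
[17,19] 35+39=74 <75 → l++

l=18, r=19, sum=75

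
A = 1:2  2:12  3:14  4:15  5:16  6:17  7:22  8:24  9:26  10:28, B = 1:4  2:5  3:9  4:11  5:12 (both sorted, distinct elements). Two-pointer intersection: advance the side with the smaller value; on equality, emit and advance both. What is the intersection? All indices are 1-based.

i=1 j=1: 2<4, i++
i=2 j=1: 12>4, j++
i=2 j=2: 12>5, j++
i=2 j=3: 12>9, j++
i=2 j=4: 12>11, j++
i=2 j=5: 12==12 emit, i++,j++

intersection = [12]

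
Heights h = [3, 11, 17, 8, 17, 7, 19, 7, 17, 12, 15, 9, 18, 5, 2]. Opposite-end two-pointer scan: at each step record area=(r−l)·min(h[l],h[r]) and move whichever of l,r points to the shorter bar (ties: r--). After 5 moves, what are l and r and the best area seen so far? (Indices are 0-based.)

l=0 r=14: min(3,2)*14=28 best=28 *, r--
l=0 r=13: min(3,5)*13=39 best=39 *, l++
l=1 r=13: min(11,5)*12=60 best=60 *, r--
l=1 r=12: min(11,18)*11=121 best=121 *, l++
l=2 r=12: min(17,18)*10=170 best=170 *, l++

l=3, r=12, best area=170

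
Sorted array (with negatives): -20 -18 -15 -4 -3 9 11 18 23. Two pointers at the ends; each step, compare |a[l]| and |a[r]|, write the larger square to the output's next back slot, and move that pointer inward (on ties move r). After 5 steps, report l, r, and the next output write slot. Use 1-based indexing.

l=1 r=9: |-20|<=|23| out[9]=529, r--
l=1 r=8: |-20|>|18| out[8]=400, l++
l=2 r=8: |-18|<=|18| out[7]=324, r--
l=2 r=7: |-18|>|11| out[6]=324, l++
l=3 r=7: |-15|>|11| out[5]=225, l++

l=4, r=7, next write slot=4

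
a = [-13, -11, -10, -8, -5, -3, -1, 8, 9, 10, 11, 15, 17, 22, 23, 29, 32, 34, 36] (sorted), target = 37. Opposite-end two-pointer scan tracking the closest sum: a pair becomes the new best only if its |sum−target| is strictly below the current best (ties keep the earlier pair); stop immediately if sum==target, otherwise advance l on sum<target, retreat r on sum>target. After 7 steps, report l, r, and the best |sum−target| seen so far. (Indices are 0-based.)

[0,18] -13+36=23 d=14 * → l++
[1,18] -11+36=25 d=12 * → l++
[2,18] -10+36=26 d=11 * → l++
[3,18] -8+36=28 d=9 * → l++
[4,18] -5+36=31 d=6 * → l++
[5,18] -3+36=33 d=4 * → l++
[6,18] -1+36=35 d=2 * → l++

l=7, r=18, best |Δ|=2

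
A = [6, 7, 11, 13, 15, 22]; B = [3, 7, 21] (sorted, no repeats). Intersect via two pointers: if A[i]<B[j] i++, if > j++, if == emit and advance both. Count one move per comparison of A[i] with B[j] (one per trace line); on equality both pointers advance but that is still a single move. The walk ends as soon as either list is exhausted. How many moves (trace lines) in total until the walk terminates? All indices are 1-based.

7 moves

[i=1,j=1] 6>3 → j++
[i=1,j=2] 6<7 → i++
[i=2,j=2] 7==7 emit → i++,j++
[i=3,j=3] 11<21 → i++
[i=4,j=3] 13<21 → i++
[i=5,j=3] 15<21 → i++
[i=6,j=3] 22>21 → j++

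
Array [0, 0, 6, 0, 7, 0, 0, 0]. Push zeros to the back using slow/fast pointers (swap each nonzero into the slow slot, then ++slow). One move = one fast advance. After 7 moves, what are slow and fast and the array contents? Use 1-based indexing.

(s=1,f=1) a[fast]=0 → fast++
(s=1,f=2) a[fast]=0 → fast++
(s=1,f=3) a[fast]=6≠0 swap→a[1]=6 → slow++,fast++
(s=2,f=4) a[fast]=0 → fast++
(s=2,f=5) a[fast]=7≠0 swap→a[2]=7 → slow++,fast++
(s=3,f=6) a[fast]=0 → fast++
(s=3,f=7) a[fast]=0 → fast++

slow=3, fast=8, a=[6, 7, 0, 0, 0, 0, 0, 0]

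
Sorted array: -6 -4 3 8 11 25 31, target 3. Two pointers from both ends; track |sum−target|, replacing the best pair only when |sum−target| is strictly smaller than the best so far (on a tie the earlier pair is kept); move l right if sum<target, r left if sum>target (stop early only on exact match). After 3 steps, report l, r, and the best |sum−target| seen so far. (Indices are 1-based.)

[1,7] -6+31=25 d=22 * → r--
[1,6] -6+25=19 d=16 * → r--
[1,5] -6+11=5 d=2 * → r--

l=1, r=4, best |Δ|=2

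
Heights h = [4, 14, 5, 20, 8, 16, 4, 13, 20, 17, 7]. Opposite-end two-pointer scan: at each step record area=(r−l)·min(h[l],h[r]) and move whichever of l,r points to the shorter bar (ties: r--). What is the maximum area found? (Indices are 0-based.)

max area = 112

l=0 r=10: min(4,7)*10=40 best=40 *, l++
l=1 r=10: min(14,7)*9=63 best=63 *, r--
l=1 r=9: min(14,17)*8=112 best=112 *, l++
l=2 r=9: min(5,17)*7=35 best=112, l++
l=3 r=9: min(20,17)*6=102 best=112, r--
l=3 r=8: min(20,20)*5=100 best=112, r--
l=3 r=7: min(20,13)*4=52 best=112, r--
l=3 r=6: min(20,4)*3=12 best=112, r--
l=3 r=5: min(20,16)*2=32 best=112, r--
l=3 r=4: min(20,8)*1=8 best=112, r--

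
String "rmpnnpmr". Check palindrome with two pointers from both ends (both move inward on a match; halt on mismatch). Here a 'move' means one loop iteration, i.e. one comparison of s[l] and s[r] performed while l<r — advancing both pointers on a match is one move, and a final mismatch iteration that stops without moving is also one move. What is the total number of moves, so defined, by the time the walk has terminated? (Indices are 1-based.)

4 moves

l=1 r=8: 'r'=='r', l++,r--
l=2 r=7: 'm'=='m', l++,r--
l=3 r=6: 'p'=='p', l++,r--
l=4 r=5: 'n'=='n', l++,r--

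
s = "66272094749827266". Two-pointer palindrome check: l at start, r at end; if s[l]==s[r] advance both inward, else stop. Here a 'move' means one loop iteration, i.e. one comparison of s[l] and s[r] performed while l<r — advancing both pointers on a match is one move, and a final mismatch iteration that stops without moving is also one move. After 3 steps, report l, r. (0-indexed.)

l=3, r=13

l=0 r=16: '6'=='6', l++,r--
l=1 r=15: '6'=='6', l++,r--
l=2 r=14: '2'=='2', l++,r--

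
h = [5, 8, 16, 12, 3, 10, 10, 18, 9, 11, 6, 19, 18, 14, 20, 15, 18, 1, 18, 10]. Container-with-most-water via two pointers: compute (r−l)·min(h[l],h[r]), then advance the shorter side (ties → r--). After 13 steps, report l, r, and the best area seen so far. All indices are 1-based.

l=1 r=20: min(5,10)*19=95 best=95 *, l++
l=2 r=20: min(8,10)*18=144 best=144 *, l++
l=3 r=20: min(16,10)*17=170 best=170 *, r--
l=3 r=19: min(16,18)*16=256 best=256 *, l++
l=4 r=19: min(12,18)*15=180 best=256, l++
l=5 r=19: min(3,18)*14=42 best=256, l++
l=6 r=19: min(10,18)*13=130 best=256, l++
l=7 r=19: min(10,18)*12=120 best=256, l++
l=8 r=19: min(18,18)*11=198 best=256, r--
l=8 r=18: min(18,1)*10=10 best=256, r--
l=8 r=17: min(18,18)*9=162 best=256, r--
l=8 r=16: min(18,15)*8=120 best=256, r--
l=8 r=15: min(18,20)*7=126 best=256, l++

l=9, r=15, best area=256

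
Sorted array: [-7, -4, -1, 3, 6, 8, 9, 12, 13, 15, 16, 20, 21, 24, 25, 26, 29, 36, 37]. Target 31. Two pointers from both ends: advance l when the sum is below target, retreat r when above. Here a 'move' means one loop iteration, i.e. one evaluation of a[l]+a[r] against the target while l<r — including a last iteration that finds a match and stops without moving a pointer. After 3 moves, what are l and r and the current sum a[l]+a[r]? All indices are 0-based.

l=1, r=16, sum=25

l=0 r=18: -7+37=30 <31, l++
l=1 r=18: -4+37=33 >31, r--
l=1 r=17: -4+36=32 >31, r--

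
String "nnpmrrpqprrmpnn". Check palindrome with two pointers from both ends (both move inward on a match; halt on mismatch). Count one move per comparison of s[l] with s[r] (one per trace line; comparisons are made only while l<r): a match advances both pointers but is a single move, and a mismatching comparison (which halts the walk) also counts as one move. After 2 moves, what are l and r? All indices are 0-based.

l=2, r=12

[0,14] 'n'=='n' → l++,r--
[1,13] 'n'=='n' → l++,r--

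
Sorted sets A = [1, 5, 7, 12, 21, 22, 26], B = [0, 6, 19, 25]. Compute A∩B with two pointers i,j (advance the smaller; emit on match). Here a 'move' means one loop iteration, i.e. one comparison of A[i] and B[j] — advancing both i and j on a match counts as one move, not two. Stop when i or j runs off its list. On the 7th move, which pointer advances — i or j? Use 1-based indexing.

j

[i=1,j=1] 1>0 → j++
[i=1,j=2] 1<6 → i++
[i=2,j=2] 5<6 → i++
[i=3,j=2] 7>6 → j++
[i=3,j=3] 7<19 → i++
[i=4,j=3] 12<19 → i++
[i=5,j=3] 21>19 → j++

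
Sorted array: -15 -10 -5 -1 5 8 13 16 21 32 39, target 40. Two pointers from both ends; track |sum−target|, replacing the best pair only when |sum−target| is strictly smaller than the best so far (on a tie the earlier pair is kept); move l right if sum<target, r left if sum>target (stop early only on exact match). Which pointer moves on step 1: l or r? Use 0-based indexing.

l

l=0 r=10: -15+39=24 d=16 *, l++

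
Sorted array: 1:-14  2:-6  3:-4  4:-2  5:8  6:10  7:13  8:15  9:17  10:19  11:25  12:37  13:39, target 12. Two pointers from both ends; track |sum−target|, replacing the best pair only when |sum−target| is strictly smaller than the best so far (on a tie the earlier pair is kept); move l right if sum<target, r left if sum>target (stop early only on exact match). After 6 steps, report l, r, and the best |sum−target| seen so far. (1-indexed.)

[1,13] -14+39=25 d=13 * → r--
[1,12] -14+37=23 d=11 * → r--
[1,11] -14+25=11 d=1 * → l++
[2,11] -6+25=19 d=7 → r--
[2,10] -6+19=13 d=1 → r--
[2,9] -6+17=11 d=1 → l++

l=3, r=9, best |Δ|=1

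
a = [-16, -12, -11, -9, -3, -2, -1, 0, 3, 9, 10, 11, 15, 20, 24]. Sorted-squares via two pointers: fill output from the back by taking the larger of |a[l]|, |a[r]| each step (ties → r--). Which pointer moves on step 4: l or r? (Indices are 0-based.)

r

l=0 r=14: |-16|<=|24| out[14]=576, r--
l=0 r=13: |-16|<=|20| out[13]=400, r--
l=0 r=12: |-16|>|15| out[12]=256, l++
l=1 r=12: |-12|<=|15| out[11]=225, r--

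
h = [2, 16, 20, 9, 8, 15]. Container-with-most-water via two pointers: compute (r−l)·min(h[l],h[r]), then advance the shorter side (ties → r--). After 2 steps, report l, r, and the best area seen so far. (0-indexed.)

l=0 r=5: min(2,15)*5=10 best=10 *, l++
l=1 r=5: min(16,15)*4=60 best=60 *, r--

l=1, r=4, best area=60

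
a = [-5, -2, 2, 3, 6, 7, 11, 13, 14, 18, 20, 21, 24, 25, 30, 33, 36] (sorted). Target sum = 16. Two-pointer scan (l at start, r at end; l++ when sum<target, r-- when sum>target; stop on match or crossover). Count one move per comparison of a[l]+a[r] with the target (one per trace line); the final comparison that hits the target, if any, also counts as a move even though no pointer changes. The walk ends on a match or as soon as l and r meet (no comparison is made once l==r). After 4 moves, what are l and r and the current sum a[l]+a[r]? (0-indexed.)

[0,16] -5+36=31 >16 → r--
[0,15] -5+33=28 >16 → r--
[0,14] -5+30=25 >16 → r--
[0,13] -5+25=20 >16 → r--

l=0, r=12, sum=19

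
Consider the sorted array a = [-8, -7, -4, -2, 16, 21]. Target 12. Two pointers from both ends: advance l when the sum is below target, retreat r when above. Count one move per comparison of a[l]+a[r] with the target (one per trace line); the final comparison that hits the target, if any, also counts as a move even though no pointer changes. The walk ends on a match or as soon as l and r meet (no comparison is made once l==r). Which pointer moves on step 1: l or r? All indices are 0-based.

[0,5] -8+21=13 >12 → r--

r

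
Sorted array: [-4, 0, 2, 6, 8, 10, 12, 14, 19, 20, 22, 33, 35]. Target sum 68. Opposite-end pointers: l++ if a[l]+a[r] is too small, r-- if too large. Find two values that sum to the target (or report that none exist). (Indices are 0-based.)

l=0 r=12: -4+35=31 <68, l++
l=1 r=12: 0+35=35 <68, l++
l=2 r=12: 2+35=37 <68, l++
l=3 r=12: 6+35=41 <68, l++
l=4 r=12: 8+35=43 <68, l++
l=5 r=12: 10+35=45 <68, l++
l=6 r=12: 12+35=47 <68, l++
l=7 r=12: 14+35=49 <68, l++
l=8 r=12: 19+35=54 <68, l++
l=9 r=12: 20+35=55 <68, l++
l=10 r=12: 22+35=57 <68, l++
l=11 r=12: 33+35=68, found

(33, 35)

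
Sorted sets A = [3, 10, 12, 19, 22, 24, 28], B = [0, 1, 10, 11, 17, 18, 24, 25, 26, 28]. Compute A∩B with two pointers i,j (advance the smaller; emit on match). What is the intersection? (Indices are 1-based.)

i=1 j=1: 3>0, j++
i=1 j=2: 3>1, j++
i=1 j=3: 3<10, i++
i=2 j=3: 10==10 emit, i++,j++
i=3 j=4: 12>11, j++
i=3 j=5: 12<17, i++
i=4 j=5: 19>17, j++
i=4 j=6: 19>18, j++
i=4 j=7: 19<24, i++
i=5 j=7: 22<24, i++
i=6 j=7: 24==24 emit, i++,j++
i=7 j=8: 28>25, j++
i=7 j=9: 28>26, j++
i=7 j=10: 28==28 emit, i++,j++

intersection = [10, 24, 28]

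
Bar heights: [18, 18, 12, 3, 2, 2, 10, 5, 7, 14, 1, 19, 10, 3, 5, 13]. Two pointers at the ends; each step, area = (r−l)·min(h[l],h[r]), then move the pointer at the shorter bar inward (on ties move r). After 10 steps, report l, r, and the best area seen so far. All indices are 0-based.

l=6, r=11, best area=198

l=0 r=15: min(18,13)*15=195 best=195 *, r--
l=0 r=14: min(18,5)*14=70 best=195, r--
l=0 r=13: min(18,3)*13=39 best=195, r--
l=0 r=12: min(18,10)*12=120 best=195, r--
l=0 r=11: min(18,19)*11=198 best=198 *, l++
l=1 r=11: min(18,19)*10=180 best=198, l++
l=2 r=11: min(12,19)*9=108 best=198, l++
l=3 r=11: min(3,19)*8=24 best=198, l++
l=4 r=11: min(2,19)*7=14 best=198, l++
l=5 r=11: min(2,19)*6=12 best=198, l++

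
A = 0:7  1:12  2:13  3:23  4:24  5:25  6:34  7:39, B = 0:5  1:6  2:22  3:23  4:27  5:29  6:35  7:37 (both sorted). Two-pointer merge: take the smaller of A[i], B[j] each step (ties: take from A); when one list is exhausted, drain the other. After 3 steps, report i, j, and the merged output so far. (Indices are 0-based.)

[i=0,j=0] A[i]=7>B[j]=5 take 5 → j++
[i=0,j=1] A[i]=7>B[j]=6 take 6 → j++
[i=0,j=2] A[i]=7<=B[j]=22 take 7 → i++

i=1, j=2, merged so far=[5, 6, 7]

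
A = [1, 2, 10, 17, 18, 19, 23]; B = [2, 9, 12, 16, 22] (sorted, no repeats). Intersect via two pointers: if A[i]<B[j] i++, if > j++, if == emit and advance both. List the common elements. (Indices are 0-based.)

[i=0,j=0] 1<2 → i++
[i=1,j=0] 2==2 emit → i++,j++
[i=2,j=1] 10>9 → j++
[i=2,j=2] 10<12 → i++
[i=3,j=2] 17>12 → j++
[i=3,j=3] 17>16 → j++
[i=3,j=4] 17<22 → i++
[i=4,j=4] 18<22 → i++
[i=5,j=4] 19<22 → i++
[i=6,j=4] 23>22 → j++

intersection = [2]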